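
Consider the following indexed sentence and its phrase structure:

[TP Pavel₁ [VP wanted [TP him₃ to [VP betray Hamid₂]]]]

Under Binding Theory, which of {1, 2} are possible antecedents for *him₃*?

none

*him* is a pronoun, so Principle B applies: it must be free in its binding domain.
Binding domain of *him₃*: the matrix TP, whose subject is Pavel₁.
*Pavel₁* c-commands the pronoun within its binding domain → coindexation would violate Principle B.
*Hamid₂*: the pronoun c-commands this R-expression → coindexation would violate Principle C on *Hamid₂*.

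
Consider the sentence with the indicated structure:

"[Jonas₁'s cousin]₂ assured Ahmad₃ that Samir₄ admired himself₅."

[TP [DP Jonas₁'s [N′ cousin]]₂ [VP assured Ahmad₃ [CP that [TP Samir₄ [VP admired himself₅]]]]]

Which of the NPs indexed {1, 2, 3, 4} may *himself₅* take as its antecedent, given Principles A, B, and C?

*himself* is an anaphor, so Principle A applies: it must be bound in its binding domain.
Binding domain of *himself₅*: the embedded TP, whose subject is Samir₄.
*Jonas₁* does not c-command the anaphor → cannot bind it.
*[Jonas₁'s cousin]₂* c-commands the anaphor but is outside its binding domain → cannot satisfy Principle A.
*Ahmad₃* c-commands the anaphor but is outside its binding domain → cannot satisfy Principle A.
*Samir₄* c-commands the anaphor within its binding domain → licit binder.

{4}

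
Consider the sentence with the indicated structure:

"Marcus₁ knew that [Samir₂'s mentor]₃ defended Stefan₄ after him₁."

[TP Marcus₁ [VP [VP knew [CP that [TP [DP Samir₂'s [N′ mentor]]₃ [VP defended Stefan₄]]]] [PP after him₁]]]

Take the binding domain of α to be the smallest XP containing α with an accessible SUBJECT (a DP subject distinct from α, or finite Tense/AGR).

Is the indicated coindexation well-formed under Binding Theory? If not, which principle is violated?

Principle B

The two coindexed NPs are *Marcus₁* and *him₁*.
*him₁* is a pronoun. Its binding domain is the matrix TP, whose subject is Marcus₁.
*Marcus₁* c-commands it within that domain and carries the same index.
The pronoun is locally bound → Principle B violation.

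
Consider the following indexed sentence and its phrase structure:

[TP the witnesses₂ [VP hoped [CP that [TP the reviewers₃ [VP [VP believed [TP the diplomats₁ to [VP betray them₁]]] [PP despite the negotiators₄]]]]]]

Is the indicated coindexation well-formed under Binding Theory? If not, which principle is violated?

Principle B

The two coindexed NPs are *the diplomats₁* and *them₁*.
*them₁* is a pronoun. Its binding domain is the embedded TP, whose subject is the diplomats₁.
*the diplomats₁* c-commands it within that domain and carries the same index.
The pronoun is locally bound → Principle B violation.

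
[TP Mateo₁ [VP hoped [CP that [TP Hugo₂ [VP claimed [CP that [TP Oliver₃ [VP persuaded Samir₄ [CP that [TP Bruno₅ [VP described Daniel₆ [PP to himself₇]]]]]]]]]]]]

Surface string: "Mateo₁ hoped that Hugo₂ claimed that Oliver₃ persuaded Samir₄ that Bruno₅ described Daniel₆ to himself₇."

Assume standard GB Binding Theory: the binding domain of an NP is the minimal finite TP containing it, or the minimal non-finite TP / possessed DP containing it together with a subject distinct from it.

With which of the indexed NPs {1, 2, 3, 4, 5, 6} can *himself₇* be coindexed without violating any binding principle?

{5, 6}

*himself* is an anaphor, so Principle A applies: it must be bound in its binding domain.
Binding domain of *himself₇*: the embedded TP, whose subject is Bruno₅.
*Mateo₁* c-commands the anaphor but is outside its binding domain → cannot satisfy Principle A.
*Hugo₂* c-commands the anaphor but is outside its binding domain → cannot satisfy Principle A.
*Oliver₃* c-commands the anaphor but is outside its binding domain → cannot satisfy Principle A.
*Samir₄* c-commands the anaphor but is outside its binding domain → cannot satisfy Principle A.
*Bruno₅* c-commands the anaphor within its binding domain → licit binder.
*Daniel₆* c-commands the anaphor within its binding domain → licit binder.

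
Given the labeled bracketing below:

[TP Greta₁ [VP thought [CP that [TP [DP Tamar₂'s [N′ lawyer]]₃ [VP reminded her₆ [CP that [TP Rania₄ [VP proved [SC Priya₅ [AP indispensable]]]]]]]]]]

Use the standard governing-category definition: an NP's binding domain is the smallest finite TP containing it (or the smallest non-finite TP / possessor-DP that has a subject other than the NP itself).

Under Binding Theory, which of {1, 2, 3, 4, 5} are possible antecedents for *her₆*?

*her* is a pronoun, so Principle B applies: it must be free in its binding domain.
Binding domain of *her₆*: the embedded TP, whose subject is [Tamar₂'s lawyer]₃.
*Greta₁* c-commands the pronoun but from outside its binding domain, and is not c-commanded by it → coindexation permitted.
*Tamar₂* and the pronoun do not c-command one another → neither Principle B nor Principle C is at stake; coindexation permitted.
*[Tamar₂'s lawyer]₃* c-commands the pronoun within its binding domain → coindexation would violate Principle B.
*Rania₄*: the pronoun c-commands this R-expression → coindexation would violate Principle C on *Rania₄*.
*Priya₅*: the pronoun c-commands this R-expression → coindexation would violate Principle C on *Priya₅*.

{1, 2}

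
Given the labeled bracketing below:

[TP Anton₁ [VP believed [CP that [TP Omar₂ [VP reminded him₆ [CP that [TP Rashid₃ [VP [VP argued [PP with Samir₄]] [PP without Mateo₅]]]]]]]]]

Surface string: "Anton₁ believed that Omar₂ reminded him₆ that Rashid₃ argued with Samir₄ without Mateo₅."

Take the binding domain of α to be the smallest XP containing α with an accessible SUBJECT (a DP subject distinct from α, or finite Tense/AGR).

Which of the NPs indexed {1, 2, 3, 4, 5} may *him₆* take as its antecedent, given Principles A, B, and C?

*him* is a pronoun, so Principle B applies: it must be free in its binding domain.
Binding domain of *him₆*: the embedded TP, whose subject is Omar₂.
*Anton₁* c-commands the pronoun but from outside its binding domain, and is not c-commanded by it → coindexation permitted.
*Omar₂* c-commands the pronoun within its binding domain → coindexation would violate Principle B.
*Rashid₃*: the pronoun c-commands this R-expression → coindexation would violate Principle C on *Rashid₃*.
*Samir₄*: the pronoun c-commands this R-expression → coindexation would violate Principle C on *Samir₄*.
*Mateo₅*: the pronoun c-commands this R-expression → coindexation would violate Principle C on *Mateo₅*.

{1}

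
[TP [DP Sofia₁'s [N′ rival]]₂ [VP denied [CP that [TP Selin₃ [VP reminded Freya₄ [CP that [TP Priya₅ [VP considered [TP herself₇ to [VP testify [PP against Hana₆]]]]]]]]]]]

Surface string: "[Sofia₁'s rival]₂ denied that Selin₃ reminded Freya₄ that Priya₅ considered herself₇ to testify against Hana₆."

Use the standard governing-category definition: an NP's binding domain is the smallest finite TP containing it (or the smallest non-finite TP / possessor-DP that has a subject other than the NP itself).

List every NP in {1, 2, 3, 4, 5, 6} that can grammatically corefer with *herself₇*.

{5}

*herself* is an anaphor, so Principle A applies: it must be bound in its binding domain.
Binding domain of *herself₇*: the embedded TP, whose subject is Priya₅.
*Sofia₁* does not c-command the anaphor → cannot bind it.
*[Sofia₁'s rival]₂* c-commands the anaphor but is outside its binding domain → cannot satisfy Principle A.
*Selin₃* c-commands the anaphor but is outside its binding domain → cannot satisfy Principle A.
*Freya₄* c-commands the anaphor but is outside its binding domain → cannot satisfy Principle A.
*Priya₅* c-commands the anaphor within its binding domain → licit binder.
*Hana₆* does not c-command the anaphor → cannot bind it.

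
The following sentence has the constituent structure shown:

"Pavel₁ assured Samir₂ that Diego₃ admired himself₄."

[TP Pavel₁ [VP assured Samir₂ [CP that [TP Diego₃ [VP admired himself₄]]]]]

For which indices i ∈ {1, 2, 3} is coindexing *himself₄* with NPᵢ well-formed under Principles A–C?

{3}

*himself* is an anaphor, so Principle A applies: it must be bound in its binding domain.
Binding domain of *himself₄*: the embedded TP, whose subject is Diego₃.
*Pavel₁* c-commands the anaphor but is outside its binding domain → cannot satisfy Principle A.
*Samir₂* c-commands the anaphor but is outside its binding domain → cannot satisfy Principle A.
*Diego₃* c-commands the anaphor within its binding domain → licit binder.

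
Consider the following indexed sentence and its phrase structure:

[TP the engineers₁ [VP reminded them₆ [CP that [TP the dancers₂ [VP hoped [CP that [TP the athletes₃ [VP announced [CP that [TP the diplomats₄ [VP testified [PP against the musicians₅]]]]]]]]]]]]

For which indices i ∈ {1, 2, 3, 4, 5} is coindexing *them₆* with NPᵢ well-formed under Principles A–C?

none

*them* is a pronoun, so Principle B applies: it must be free in its binding domain.
Binding domain of *them₆*: the matrix TP, whose subject is the engineers₁.
*the engineers₁* c-commands the pronoun within its binding domain → coindexation would violate Principle B.
*the dancers₂*: the pronoun c-commands this R-expression → coindexation would violate Principle C on *the dancers₂*.
*the athletes₃*: the pronoun c-commands this R-expression → coindexation would violate Principle C on *the athletes₃*.
*the diplomats₄*: the pronoun c-commands this R-expression → coindexation would violate Principle C on *the diplomats₄*.
*the musicians₅*: the pronoun c-commands this R-expression → coindexation would violate Principle C on *the musicians₅*.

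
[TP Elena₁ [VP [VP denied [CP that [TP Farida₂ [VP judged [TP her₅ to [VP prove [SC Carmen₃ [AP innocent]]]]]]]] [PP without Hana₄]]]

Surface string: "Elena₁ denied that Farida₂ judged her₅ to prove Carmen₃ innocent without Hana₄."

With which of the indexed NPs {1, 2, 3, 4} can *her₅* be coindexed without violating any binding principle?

*her* is a pronoun, so Principle B applies: it must be free in its binding domain.
Binding domain of *her₅*: the embedded TP, whose subject is Farida₂.
*Elena₁* c-commands the pronoun but from outside its binding domain, and is not c-commanded by it → coindexation permitted.
*Farida₂* c-commands the pronoun within its binding domain → coindexation would violate Principle B.
*Carmen₃*: the pronoun c-commands this R-expression → coindexation would violate Principle C on *Carmen₃*.
*Hana₄* and the pronoun do not c-command one another → neither Principle B nor Principle C is at stake; coindexation permitted.

{1, 4}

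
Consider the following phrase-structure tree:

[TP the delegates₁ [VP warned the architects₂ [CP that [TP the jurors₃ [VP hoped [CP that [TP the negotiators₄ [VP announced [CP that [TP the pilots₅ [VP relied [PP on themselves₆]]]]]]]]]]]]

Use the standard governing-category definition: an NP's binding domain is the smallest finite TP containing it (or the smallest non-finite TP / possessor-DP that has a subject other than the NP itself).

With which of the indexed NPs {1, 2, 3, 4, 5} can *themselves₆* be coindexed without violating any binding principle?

{5}

*themselves* is an anaphor, so Principle A applies: it must be bound in its binding domain.
Binding domain of *themselves₆*: the embedded TP, whose subject is the pilots₅.
*the delegates₁* c-commands the anaphor but is outside its binding domain → cannot satisfy Principle A.
*the architects₂* c-commands the anaphor but is outside its binding domain → cannot satisfy Principle A.
*the jurors₃* c-commands the anaphor but is outside its binding domain → cannot satisfy Principle A.
*the negotiators₄* c-commands the anaphor but is outside its binding domain → cannot satisfy Principle A.
*the pilots₅* c-commands the anaphor within its binding domain → licit binder.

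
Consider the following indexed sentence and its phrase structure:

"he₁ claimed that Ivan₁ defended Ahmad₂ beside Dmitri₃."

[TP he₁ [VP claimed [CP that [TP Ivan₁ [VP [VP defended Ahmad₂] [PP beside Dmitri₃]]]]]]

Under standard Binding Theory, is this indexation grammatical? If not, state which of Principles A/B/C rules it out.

Principle C

The two coindexed NPs are *he₁* and *Ivan₁*.
*Ivan₁* is an R-expression. Principle C requires it to be free everywhere.
*he₁* c-commands it and carries the same index.
The R-expression is bound → Principle C violation.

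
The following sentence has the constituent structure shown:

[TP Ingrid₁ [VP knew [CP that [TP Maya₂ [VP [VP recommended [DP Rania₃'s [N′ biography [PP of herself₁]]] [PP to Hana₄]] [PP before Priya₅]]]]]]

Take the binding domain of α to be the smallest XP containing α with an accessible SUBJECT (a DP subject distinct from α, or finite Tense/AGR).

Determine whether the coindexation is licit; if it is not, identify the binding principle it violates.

The two coindexed NPs are *Ingrid₁* and *herself₁*.
*herself₁* is an anaphor. Principle A requires it to be bound within its binding domain — the possessed DP, whose subject is Rania₃.
Within that domain it is c-commanded by *Rania₃*, which does not share its index.
*Ingrid₁* does c-command the anaphor, but from outside its binding domain.
The anaphor is unbound in its domain → Principle A violation.

Principle A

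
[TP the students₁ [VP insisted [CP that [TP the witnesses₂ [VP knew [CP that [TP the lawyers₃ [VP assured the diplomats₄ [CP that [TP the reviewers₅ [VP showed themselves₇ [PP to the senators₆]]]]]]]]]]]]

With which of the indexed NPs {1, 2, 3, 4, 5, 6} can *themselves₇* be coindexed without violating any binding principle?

*themselves* is an anaphor, so Principle A applies: it must be bound in its binding domain.
Binding domain of *themselves₇*: the embedded TP, whose subject is the reviewers₅.
*the students₁* c-commands the anaphor but is outside its binding domain → cannot satisfy Principle A.
*the witnesses₂* c-commands the anaphor but is outside its binding domain → cannot satisfy Principle A.
*the lawyers₃* c-commands the anaphor but is outside its binding domain → cannot satisfy Principle A.
*the diplomats₄* c-commands the anaphor but is outside its binding domain → cannot satisfy Principle A.
*the reviewers₅* c-commands the anaphor within its binding domain → licit binder.
*the senators₆* does not c-command the anaphor → cannot bind it.

{5}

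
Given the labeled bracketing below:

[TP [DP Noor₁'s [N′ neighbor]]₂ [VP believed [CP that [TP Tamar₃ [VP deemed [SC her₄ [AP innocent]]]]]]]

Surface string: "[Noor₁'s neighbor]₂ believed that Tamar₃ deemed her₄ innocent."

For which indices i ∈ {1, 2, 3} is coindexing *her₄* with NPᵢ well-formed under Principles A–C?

*her* is a pronoun, so Principle B applies: it must be free in its binding domain.
Binding domain of *her₄*: the embedded TP, whose subject is Tamar₃.
*Noor₁* and the pronoun do not c-command one another → neither Principle B nor Principle C is at stake; coindexation permitted.
*[Noor₁'s neighbor]₂* c-commands the pronoun but from outside its binding domain, and is not c-commanded by it → coindexation permitted.
*Tamar₃* c-commands the pronoun within its binding domain → coindexation would violate Principle B.

{1, 2}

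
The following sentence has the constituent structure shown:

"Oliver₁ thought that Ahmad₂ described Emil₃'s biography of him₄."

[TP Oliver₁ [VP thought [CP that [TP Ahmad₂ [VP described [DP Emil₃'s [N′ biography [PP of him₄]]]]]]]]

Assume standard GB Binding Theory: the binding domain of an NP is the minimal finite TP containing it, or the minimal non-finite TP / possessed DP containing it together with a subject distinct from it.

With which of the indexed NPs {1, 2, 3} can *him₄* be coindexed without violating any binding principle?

*him* is a pronoun, so Principle B applies: it must be free in its binding domain.
Binding domain of *him₄*: the possessed DP, whose subject is Emil₃.
*Oliver₁* c-commands the pronoun but from outside its binding domain, and is not c-commanded by it → coindexation permitted.
*Ahmad₂* c-commands the pronoun but from outside its binding domain, and is not c-commanded by it → coindexation permitted.
*Emil₃* c-commands the pronoun within its binding domain → coindexation would violate Principle B.

{1, 2}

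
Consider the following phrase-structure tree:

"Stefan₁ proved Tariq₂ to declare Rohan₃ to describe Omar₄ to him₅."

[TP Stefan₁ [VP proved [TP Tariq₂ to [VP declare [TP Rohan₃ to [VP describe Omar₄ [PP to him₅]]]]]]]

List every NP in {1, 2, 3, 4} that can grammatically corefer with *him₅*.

*him* is a pronoun, so Principle B applies: it must be free in its binding domain.
Binding domain of *him₅*: the embedded TP, whose subject is Rohan₃.
*Stefan₁* c-commands the pronoun but from outside its binding domain, and is not c-commanded by it → coindexation permitted.
*Tariq₂* c-commands the pronoun but from outside its binding domain, and is not c-commanded by it → coindexation permitted.
*Rohan₃* c-commands the pronoun within its binding domain → coindexation would violate Principle B.
*Omar₄* c-commands the pronoun within its binding domain → coindexation would violate Principle B.

{1, 2}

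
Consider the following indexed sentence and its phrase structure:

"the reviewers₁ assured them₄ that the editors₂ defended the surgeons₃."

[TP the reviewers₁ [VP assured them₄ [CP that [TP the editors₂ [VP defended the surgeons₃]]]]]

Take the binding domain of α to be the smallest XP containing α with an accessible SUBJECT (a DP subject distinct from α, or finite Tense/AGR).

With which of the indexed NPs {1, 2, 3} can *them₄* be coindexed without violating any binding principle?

*them* is a pronoun, so Principle B applies: it must be free in its binding domain.
Binding domain of *them₄*: the matrix TP, whose subject is the reviewers₁.
*the reviewers₁* c-commands the pronoun within its binding domain → coindexation would violate Principle B.
*the editors₂*: the pronoun c-commands this R-expression → coindexation would violate Principle C on *the editors₂*.
*the surgeons₃*: the pronoun c-commands this R-expression → coindexation would violate Principle C on *the surgeons₃*.

none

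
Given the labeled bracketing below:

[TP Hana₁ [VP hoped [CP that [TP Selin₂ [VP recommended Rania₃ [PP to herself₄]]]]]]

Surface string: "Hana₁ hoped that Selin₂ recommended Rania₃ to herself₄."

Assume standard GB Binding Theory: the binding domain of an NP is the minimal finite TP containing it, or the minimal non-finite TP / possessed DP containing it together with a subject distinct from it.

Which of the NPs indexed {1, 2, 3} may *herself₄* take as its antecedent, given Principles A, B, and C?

*herself* is an anaphor, so Principle A applies: it must be bound in its binding domain.
Binding domain of *herself₄*: the embedded TP, whose subject is Selin₂.
*Hana₁* c-commands the anaphor but is outside its binding domain → cannot satisfy Principle A.
*Selin₂* c-commands the anaphor within its binding domain → licit binder.
*Rania₃* c-commands the anaphor within its binding domain → licit binder.

{2, 3}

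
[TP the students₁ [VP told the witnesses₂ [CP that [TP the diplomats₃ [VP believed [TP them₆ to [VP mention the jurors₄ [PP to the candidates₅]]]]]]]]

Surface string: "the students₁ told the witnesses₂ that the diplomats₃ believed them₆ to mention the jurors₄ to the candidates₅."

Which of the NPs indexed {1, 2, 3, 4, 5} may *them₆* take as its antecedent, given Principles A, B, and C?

{1, 2}

*them* is a pronoun, so Principle B applies: it must be free in its binding domain.
Binding domain of *them₆*: the embedded TP, whose subject is the diplomats₃.
*the students₁* c-commands the pronoun but from outside its binding domain, and is not c-commanded by it → coindexation permitted.
*the witnesses₂* c-commands the pronoun but from outside its binding domain, and is not c-commanded by it → coindexation permitted.
*the diplomats₃* c-commands the pronoun within its binding domain → coindexation would violate Principle B.
*the jurors₄*: the pronoun c-commands this R-expression → coindexation would violate Principle C on *the jurors₄*.
*the candidates₅*: the pronoun c-commands this R-expression → coindexation would violate Principle C on *the candidates₅*.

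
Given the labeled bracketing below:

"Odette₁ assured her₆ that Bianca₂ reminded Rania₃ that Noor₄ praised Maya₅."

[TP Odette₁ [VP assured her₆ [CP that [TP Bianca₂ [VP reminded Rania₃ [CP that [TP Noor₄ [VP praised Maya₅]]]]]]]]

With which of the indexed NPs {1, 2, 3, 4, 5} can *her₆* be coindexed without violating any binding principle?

*her* is a pronoun, so Principle B applies: it must be free in its binding domain.
Binding domain of *her₆*: the matrix TP, whose subject is Odette₁.
*Odette₁* c-commands the pronoun within its binding domain → coindexation would violate Principle B.
*Bianca₂*: the pronoun c-commands this R-expression → coindexation would violate Principle C on *Bianca₂*.
*Rania₃*: the pronoun c-commands this R-expression → coindexation would violate Principle C on *Rania₃*.
*Noor₄*: the pronoun c-commands this R-expression → coindexation would violate Principle C on *Noor₄*.
*Maya₅*: the pronoun c-commands this R-expression → coindexation would violate Principle C on *Maya₅*.

none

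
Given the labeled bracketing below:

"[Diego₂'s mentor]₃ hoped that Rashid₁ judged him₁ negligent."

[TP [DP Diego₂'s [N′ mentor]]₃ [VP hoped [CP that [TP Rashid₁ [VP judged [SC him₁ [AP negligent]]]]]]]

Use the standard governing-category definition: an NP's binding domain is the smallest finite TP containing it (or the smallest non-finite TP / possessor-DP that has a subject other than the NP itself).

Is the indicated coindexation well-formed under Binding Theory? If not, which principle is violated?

Principle B

The two coindexed NPs are *Rashid₁* and *him₁*.
*him₁* is a pronoun. Its binding domain is the embedded TP, whose subject is Rashid₁.
*Rashid₁* c-commands it within that domain and carries the same index.
The pronoun is locally bound → Principle B violation.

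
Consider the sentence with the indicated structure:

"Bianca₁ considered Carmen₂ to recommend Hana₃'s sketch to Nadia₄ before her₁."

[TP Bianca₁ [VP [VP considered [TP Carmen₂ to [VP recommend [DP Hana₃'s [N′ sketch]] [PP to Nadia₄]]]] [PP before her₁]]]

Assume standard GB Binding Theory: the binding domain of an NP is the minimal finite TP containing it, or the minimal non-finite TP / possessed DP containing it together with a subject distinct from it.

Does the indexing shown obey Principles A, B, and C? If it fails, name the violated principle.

The two coindexed NPs are *Bianca₁* and *her₁*.
*her₁* is a pronoun. Its binding domain is the matrix TP, whose subject is Bianca₁.
*Bianca₁* c-commands it within that domain and carries the same index.
The pronoun is locally bound → Principle B violation.

Principle B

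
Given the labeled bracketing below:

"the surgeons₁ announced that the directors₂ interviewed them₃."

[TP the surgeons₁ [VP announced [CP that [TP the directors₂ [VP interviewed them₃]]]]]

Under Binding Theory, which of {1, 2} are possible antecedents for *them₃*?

{1}

*them* is a pronoun, so Principle B applies: it must be free in its binding domain.
Binding domain of *them₃*: the embedded TP, whose subject is the directors₂.
*the surgeons₁* c-commands the pronoun but from outside its binding domain, and is not c-commanded by it → coindexation permitted.
*the directors₂* c-commands the pronoun within its binding domain → coindexation would violate Principle B.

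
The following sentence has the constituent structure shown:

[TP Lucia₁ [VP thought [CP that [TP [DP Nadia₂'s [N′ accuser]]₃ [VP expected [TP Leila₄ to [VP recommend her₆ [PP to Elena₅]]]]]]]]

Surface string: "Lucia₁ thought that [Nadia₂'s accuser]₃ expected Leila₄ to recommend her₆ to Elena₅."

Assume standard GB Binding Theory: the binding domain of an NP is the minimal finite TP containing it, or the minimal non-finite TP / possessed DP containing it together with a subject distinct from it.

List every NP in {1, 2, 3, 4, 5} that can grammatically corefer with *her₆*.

{1, 2, 3}

*her* is a pronoun, so Principle B applies: it must be free in its binding domain.
Binding domain of *her₆*: the embedded TP, whose subject is Leila₄.
*Lucia₁* c-commands the pronoun but from outside its binding domain, and is not c-commanded by it → coindexation permitted.
*Nadia₂* and the pronoun do not c-command one another → neither Principle B nor Principle C is at stake; coindexation permitted.
*[Nadia₂'s accuser]₃* c-commands the pronoun but from outside its binding domain, and is not c-commanded by it → coindexation permitted.
*Leila₄* c-commands the pronoun within its binding domain → coindexation would violate Principle B.
*Elena₅*: the pronoun c-commands this R-expression → coindexation would violate Principle C on *Elena₅*.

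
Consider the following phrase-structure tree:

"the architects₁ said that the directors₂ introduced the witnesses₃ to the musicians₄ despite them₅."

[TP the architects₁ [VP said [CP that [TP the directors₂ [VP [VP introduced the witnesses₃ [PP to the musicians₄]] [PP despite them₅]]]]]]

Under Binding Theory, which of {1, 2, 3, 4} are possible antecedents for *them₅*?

{1, 3, 4}

*them* is a pronoun, so Principle B applies: it must be free in its binding domain.
Binding domain of *them₅*: the embedded TP, whose subject is the directors₂.
*the architects₁* c-commands the pronoun but from outside its binding domain, and is not c-commanded by it → coindexation permitted.
*the directors₂* c-commands the pronoun within its binding domain → coindexation would violate Principle B.
*the witnesses₃* and the pronoun do not c-command one another → neither Principle B nor Principle C is at stake; coindexation permitted.
*the musicians₄* and the pronoun do not c-command one another → neither Principle B nor Principle C is at stake; coindexation permitted.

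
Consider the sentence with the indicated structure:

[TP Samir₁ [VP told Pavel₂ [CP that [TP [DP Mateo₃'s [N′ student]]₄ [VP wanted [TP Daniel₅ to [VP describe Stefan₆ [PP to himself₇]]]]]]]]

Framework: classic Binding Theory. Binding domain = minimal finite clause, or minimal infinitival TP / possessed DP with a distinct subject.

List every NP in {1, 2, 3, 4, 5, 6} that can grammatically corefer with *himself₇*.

*himself* is an anaphor, so Principle A applies: it must be bound in its binding domain.
Binding domain of *himself₇*: the embedded TP, whose subject is Daniel₅.
*Samir₁* c-commands the anaphor but is outside its binding domain → cannot satisfy Principle A.
*Pavel₂* c-commands the anaphor but is outside its binding domain → cannot satisfy Principle A.
*Mateo₃* does not c-command the anaphor → cannot bind it.
*[Mateo₃'s student]₄* c-commands the anaphor but is outside its binding domain → cannot satisfy Principle A.
*Daniel₅* c-commands the anaphor within its binding domain → licit binder.
*Stefan₆* c-commands the anaphor within its binding domain → licit binder.

{5, 6}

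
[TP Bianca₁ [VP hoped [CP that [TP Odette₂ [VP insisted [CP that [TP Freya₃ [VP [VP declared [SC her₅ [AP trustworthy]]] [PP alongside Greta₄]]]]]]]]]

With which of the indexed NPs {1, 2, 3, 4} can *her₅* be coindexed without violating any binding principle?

*her* is a pronoun, so Principle B applies: it must be free in its binding domain.
Binding domain of *her₅*: the embedded TP, whose subject is Freya₃.
*Bianca₁* c-commands the pronoun but from outside its binding domain, and is not c-commanded by it → coindexation permitted.
*Odette₂* c-commands the pronoun but from outside its binding domain, and is not c-commanded by it → coindexation permitted.
*Freya₃* c-commands the pronoun within its binding domain → coindexation would violate Principle B.
*Greta₄* and the pronoun do not c-command one another → neither Principle B nor Principle C is at stake; coindexation permitted.

{1, 2, 4}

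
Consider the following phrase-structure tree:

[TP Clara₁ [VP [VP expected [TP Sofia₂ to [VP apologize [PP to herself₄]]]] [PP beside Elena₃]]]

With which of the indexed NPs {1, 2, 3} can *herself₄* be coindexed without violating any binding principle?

*herself* is an anaphor, so Principle A applies: it must be bound in its binding domain.
Binding domain of *herself₄*: the embedded TP, whose subject is Sofia₂.
*Clara₁* c-commands the anaphor but is outside its binding domain → cannot satisfy Principle A.
*Sofia₂* c-commands the anaphor within its binding domain → licit binder.
*Elena₃* does not c-command the anaphor → cannot bind it.

{2}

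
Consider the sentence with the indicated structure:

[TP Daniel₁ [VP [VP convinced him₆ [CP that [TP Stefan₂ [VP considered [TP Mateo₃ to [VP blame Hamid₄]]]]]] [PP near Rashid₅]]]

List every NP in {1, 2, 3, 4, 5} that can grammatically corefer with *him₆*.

*him* is a pronoun, so Principle B applies: it must be free in its binding domain.
Binding domain of *him₆*: the matrix TP, whose subject is Daniel₁.
*Daniel₁* c-commands the pronoun within its binding domain → coindexation would violate Principle B.
*Stefan₂*: the pronoun c-commands this R-expression → coindexation would violate Principle C on *Stefan₂*.
*Mateo₃*: the pronoun c-commands this R-expression → coindexation would violate Principle C on *Mateo₃*.
*Hamid₄*: the pronoun c-commands this R-expression → coindexation would violate Principle C on *Hamid₄*.
*Rashid₅* and the pronoun do not c-command one another → neither Principle B nor Principle C is at stake; coindexation permitted.

{5}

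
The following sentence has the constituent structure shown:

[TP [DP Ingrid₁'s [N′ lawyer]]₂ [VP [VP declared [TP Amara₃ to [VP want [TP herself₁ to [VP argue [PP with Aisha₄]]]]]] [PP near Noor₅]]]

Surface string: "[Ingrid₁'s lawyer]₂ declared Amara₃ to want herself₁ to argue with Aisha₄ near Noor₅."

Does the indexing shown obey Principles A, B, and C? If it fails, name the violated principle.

Principle A

The two coindexed NPs are *Ingrid₁* and *herself₁*.
*herself₁* is an anaphor. Principle A requires it to be bound within its binding domain — the embedded TP, whose subject is Amara₃.
Within that domain it is c-commanded by *Amara₃*, which does not share its index.
*Ingrid₁* does not c-command the anaphor at all.
The anaphor is unbound in its domain → Principle A violation.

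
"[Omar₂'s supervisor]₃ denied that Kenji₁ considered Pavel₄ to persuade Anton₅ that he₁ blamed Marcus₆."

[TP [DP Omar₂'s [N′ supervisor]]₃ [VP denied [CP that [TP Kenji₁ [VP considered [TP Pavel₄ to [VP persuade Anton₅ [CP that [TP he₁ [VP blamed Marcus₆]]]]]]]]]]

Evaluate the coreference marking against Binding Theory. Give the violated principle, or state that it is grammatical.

The two coindexed NPs are *Kenji₁* and *he₁*.
*he₁* is a pronoun; nothing c-commands it within its binding domain (the embedded TP.), so Principle B holds trivially.
*Kenji₁* is an R-expression; *he₁* does not c-command it, and no other NP shares its index, so Principle C is satisfied.
All principles are respected.

grammatical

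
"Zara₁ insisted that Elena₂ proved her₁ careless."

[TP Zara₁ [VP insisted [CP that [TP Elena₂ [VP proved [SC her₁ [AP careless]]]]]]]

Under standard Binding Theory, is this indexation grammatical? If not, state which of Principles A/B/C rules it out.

The two coindexed NPs are *Zara₁* and *her₁*.
*her₁* is a pronoun; its binding domain is the embedded TP, whose subject is Elena₂. Within that domain it is c-commanded only by *Elena₂*, which carries a different index — the pronoun is free locally, so Principle B holds.
*Zara₁* is an R-expression; *her₁* does not c-command it, and no other NP shares its index, so Principle C is satisfied.
All principles are respected.

grammatical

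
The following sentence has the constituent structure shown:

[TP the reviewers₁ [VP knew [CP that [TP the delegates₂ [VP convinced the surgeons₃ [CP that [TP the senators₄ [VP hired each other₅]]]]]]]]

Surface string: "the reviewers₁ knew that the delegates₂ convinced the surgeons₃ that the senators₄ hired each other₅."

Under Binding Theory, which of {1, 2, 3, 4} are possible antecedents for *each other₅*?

*each other* is an anaphor, so Principle A applies: it must be bound in its binding domain.
Binding domain of *each other₅*: the embedded TP, whose subject is the senators₄.
*the reviewers₁* c-commands the anaphor but is outside its binding domain → cannot satisfy Principle A.
*the delegates₂* c-commands the anaphor but is outside its binding domain → cannot satisfy Principle A.
*the surgeons₃* c-commands the anaphor but is outside its binding domain → cannot satisfy Principle A.
*the senators₄* c-commands the anaphor within its binding domain → licit binder.

{4}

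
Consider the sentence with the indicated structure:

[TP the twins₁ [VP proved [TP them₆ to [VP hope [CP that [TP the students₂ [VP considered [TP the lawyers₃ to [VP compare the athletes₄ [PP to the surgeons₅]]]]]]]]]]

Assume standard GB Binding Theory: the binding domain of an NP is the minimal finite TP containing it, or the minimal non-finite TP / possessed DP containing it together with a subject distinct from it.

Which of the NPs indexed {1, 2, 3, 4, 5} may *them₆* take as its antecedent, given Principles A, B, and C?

*them* is a pronoun, so Principle B applies: it must be free in its binding domain.
Binding domain of *them₆*: the matrix TP, whose subject is the twins₁.
*the twins₁* c-commands the pronoun within its binding domain → coindexation would violate Principle B.
*the students₂*: the pronoun c-commands this R-expression → coindexation would violate Principle C on *the students₂*.
*the lawyers₃*: the pronoun c-commands this R-expression → coindexation would violate Principle C on *the lawyers₃*.
*the athletes₄*: the pronoun c-commands this R-expression → coindexation would violate Principle C on *the athletes₄*.
*the surgeons₅*: the pronoun c-commands this R-expression → coindexation would violate Principle C on *the surgeons₅*.

none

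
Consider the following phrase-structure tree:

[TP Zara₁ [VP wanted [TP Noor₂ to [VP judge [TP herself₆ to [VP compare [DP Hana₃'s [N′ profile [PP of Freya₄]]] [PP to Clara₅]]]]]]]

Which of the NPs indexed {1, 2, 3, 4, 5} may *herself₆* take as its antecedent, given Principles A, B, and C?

{2}

*herself* is an anaphor, so Principle A applies: it must be bound in its binding domain.
Binding domain of *herself₆*: the embedded TP, whose subject is Noor₂.
*Zara₁* c-commands the anaphor but is outside its binding domain → cannot satisfy Principle A.
*Noor₂* c-commands the anaphor within its binding domain → licit binder.
*Hana₃* does not c-command the anaphor → cannot bind it.
*Freya₄* does not c-command the anaphor → cannot bind it.
*Clara₅* does not c-command the anaphor → cannot bind it.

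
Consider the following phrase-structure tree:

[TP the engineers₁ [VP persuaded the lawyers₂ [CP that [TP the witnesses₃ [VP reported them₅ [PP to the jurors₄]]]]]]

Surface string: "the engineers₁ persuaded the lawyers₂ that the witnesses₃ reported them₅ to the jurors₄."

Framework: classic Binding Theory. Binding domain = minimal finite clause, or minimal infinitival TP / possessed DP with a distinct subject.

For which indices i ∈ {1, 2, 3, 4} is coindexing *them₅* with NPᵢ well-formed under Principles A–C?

{1, 2}

*them* is a pronoun, so Principle B applies: it must be free in its binding domain.
Binding domain of *them₅*: the embedded TP, whose subject is the witnesses₃.
*the engineers₁* c-commands the pronoun but from outside its binding domain, and is not c-commanded by it → coindexation permitted.
*the lawyers₂* c-commands the pronoun but from outside its binding domain, and is not c-commanded by it → coindexation permitted.
*the witnesses₃* c-commands the pronoun within its binding domain → coindexation would violate Principle B.
*the jurors₄*: the pronoun c-commands this R-expression → coindexation would violate Principle C on *the jurors₄*.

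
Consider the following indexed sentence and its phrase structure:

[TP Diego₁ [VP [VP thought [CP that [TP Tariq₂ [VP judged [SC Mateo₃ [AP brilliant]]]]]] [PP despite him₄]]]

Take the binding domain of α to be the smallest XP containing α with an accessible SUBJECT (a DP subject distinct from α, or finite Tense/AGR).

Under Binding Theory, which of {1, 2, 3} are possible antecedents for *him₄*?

*him* is a pronoun, so Principle B applies: it must be free in its binding domain.
Binding domain of *him₄*: the matrix TP, whose subject is Diego₁.
*Diego₁* c-commands the pronoun within its binding domain → coindexation would violate Principle B.
*Tariq₂* and the pronoun do not c-command one another → neither Principle B nor Principle C is at stake; coindexation permitted.
*Mateo₃* and the pronoun do not c-command one another → neither Principle B nor Principle C is at stake; coindexation permitted.

{2, 3}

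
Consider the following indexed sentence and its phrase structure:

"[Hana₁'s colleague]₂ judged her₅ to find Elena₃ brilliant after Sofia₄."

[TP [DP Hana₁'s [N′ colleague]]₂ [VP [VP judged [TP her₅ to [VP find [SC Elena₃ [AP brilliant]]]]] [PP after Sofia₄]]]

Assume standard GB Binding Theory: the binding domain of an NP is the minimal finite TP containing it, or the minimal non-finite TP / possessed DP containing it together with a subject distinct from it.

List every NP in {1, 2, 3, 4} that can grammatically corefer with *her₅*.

*her* is a pronoun, so Principle B applies: it must be free in its binding domain.
Binding domain of *her₅*: the matrix TP, whose subject is [Hana₁'s colleague]₂.
*Hana₁* and the pronoun do not c-command one another → neither Principle B nor Principle C is at stake; coindexation permitted.
*[Hana₁'s colleague]₂* c-commands the pronoun within its binding domain → coindexation would violate Principle B.
*Elena₃*: the pronoun c-commands this R-expression → coindexation would violate Principle C on *Elena₃*.
*Sofia₄* and the pronoun do not c-command one another → neither Principle B nor Principle C is at stake; coindexation permitted.

{1, 4}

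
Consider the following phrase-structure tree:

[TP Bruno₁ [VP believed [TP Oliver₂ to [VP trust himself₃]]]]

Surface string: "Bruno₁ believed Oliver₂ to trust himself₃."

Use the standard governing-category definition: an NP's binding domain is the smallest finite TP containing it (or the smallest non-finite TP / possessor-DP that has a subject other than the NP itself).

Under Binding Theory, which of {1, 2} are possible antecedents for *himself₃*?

*himself* is an anaphor, so Principle A applies: it must be bound in its binding domain.
Binding domain of *himself₃*: the embedded TP, whose subject is Oliver₂.
*Bruno₁* c-commands the anaphor but is outside its binding domain → cannot satisfy Principle A.
*Oliver₂* c-commands the anaphor within its binding domain → licit binder.

{2}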